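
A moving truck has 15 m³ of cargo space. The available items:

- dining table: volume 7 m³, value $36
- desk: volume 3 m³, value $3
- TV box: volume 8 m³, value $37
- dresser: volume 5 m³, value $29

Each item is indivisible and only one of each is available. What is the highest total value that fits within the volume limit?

$73

Check high-value combinations within 15 m³:
- dining table+TV box: volume 7+8=15, value 36+37=73
- dining table+desk+dresser: volume 7+3+5=15, value 36+3+29=68
- TV box+dresser: volume 8+5=13, value 37+29=66
Best: $73.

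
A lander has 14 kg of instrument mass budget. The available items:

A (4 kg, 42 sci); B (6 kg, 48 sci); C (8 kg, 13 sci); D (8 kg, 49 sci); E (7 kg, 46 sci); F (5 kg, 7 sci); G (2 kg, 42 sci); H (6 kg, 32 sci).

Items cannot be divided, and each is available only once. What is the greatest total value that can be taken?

This is a 0/1 knapsack; check combinations near the capacity.
- A+D+G: mass 4+8+2=14, value 42+49+42=133
- A+B+G: mass 4+6+2=12, value 42+48+42=132
- A+E+G: mass 4+7+2=13, value 42+46+42=130
- B+G+H: mass 6+2+6=14, value 48+42+32=122
- A+G+H: mass 4+2+6=12, value 42+42+32=116
Best: 133 sci.

133 sci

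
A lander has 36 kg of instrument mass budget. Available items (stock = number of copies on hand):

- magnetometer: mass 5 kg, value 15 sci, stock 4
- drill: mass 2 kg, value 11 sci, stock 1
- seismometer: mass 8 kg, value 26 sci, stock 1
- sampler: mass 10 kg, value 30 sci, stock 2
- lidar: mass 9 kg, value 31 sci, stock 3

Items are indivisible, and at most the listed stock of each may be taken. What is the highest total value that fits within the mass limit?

119 sci

Top feasible selections:
- 1×magnetometer + 1×drill + 3×lidar: mass 34, value 119
- 1×seismometer + 3×lidar: mass 35, value 119
- 1×magnetometer + 1×drill + 1×sampler + 2×lidar: mass 35, value 118
Best: 119 sci.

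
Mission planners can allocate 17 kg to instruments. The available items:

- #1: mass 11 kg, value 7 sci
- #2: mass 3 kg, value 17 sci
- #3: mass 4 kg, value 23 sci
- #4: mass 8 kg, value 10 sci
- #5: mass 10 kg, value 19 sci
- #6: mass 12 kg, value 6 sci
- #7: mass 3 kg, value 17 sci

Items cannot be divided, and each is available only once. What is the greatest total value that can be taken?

Check high-value combinations within 17 kg:
- #2+#3+#5: mass 3+4+10=17, value 17+23+19=59
- #3+#5+#7: mass 4+10+3=17, value 23+19+17=59
- #2+#3+#7: mass 3+4+3=10, value 17+23+17=57
- #2+#5+#7: mass 3+10+3=16, value 17+19+17=53
- #2+#3+#4: mass 3+4+8=15, value 17+23+10=50
Best: 59 sci.

59 sci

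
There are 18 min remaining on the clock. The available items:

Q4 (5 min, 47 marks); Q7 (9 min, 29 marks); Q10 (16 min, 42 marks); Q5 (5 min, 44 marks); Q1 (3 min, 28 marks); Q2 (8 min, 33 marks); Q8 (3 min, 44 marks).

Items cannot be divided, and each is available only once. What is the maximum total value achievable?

163 marks

Check high-value combinations within 18 min:
- Q4+Q5+Q1+Q8: time 5+5+3+3=16, value 47+44+28+44=163
- Q4+Q5+Q8: time 5+5+3=13, value 47+44+44=135
- Q4+Q2+Q8: time 5+8+3=16, value 47+33+44=124
Best: 163 marks.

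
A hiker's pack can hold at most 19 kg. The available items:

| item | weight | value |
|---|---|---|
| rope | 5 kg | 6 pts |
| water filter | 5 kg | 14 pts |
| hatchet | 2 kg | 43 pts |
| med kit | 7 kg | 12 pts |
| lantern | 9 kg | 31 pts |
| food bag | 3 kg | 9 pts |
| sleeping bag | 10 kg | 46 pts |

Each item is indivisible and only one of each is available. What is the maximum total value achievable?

This is a 0/1 knapsack; check combinations near the capacity.
- water filter+hatchet+sleeping bag: weight 5+2+10=17, value 14+43+46=103
- hatchet+med kit+sleeping bag: weight 2+7+10=19, value 43+12+46=101
- hatchet+food bag+sleeping bag: weight 2+3+10=15, value 43+9+46=98
- water filter+hatchet+lantern+food bag: weight 5+2+9+3=19, value 14+43+31+9=97
- rope+hatchet+sleeping bag: weight 5+2+10=17, value 6+43+46=95
Best: 103 pts.

103 pts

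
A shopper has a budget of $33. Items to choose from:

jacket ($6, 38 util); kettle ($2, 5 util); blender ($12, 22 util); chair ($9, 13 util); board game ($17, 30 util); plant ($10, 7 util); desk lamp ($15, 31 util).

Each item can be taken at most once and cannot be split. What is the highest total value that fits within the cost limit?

Check high-value combinations within $33:
- jacket+blender+desk lamp: cost 6+12+15=33, value 38+22+31=91
- jacket+kettle+chair+desk lamp: cost 6+2+9+15=32, value 38+5+13+31=87
- jacket+chair+desk lamp: cost 6+9+15=30, value 38+13+31=82
- jacket+chair+board game: cost 6+9+17=32, value 38+13+30=81
Best: 91 util.

91 util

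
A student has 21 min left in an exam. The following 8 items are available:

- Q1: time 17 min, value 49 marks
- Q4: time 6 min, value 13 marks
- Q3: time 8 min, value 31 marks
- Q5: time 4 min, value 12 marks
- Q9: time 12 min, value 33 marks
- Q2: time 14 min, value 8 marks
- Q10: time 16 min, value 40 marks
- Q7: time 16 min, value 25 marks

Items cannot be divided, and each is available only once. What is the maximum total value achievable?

64 marks

Check high-value combinations within 21 min:
- Q3+Q9: time 8+12=20, value 31+33=64
- Q1+Q5: time 17+4=21, value 49+12=61
- Q4+Q3+Q5: time 6+8+4=18, value 13+31+12=56
- Q5+Q10: time 4+16=20, value 12+40=52
- Q1: time 17, value 49
Best: 64 marks.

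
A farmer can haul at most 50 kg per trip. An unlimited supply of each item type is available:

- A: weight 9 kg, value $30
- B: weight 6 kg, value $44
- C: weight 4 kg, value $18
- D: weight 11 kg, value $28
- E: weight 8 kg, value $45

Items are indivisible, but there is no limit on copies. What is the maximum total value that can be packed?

$353

Best value-per-unit is B at 44/6; filling with it alone gives 8×44 = 352.
Optimal mix: 7×B + 1×E → weight 50, value 353.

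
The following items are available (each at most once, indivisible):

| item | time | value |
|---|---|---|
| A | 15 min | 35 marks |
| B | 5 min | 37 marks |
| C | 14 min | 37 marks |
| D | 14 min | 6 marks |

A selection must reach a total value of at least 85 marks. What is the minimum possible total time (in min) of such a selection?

Subsets with value ≥ 85, sorted by total time:
- A+B+C: time 34, value 109
- A+B+C+D: time 48, value 115
Minimum time: 34 min.

34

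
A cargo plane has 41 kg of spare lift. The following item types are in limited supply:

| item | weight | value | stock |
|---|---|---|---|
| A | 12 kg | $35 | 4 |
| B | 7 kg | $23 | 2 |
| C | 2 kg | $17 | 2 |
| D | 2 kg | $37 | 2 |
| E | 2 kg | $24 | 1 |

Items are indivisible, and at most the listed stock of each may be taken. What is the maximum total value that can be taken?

Best selections within weight 41 and stock limits:
- 2×A + 1×B + 2×C + 2×D + 1×E: weight 41, value 225
- 1×A + 2×B + 2×C + 2×D + 1×E: weight 36, value 213
- 2×A + 1×B + 1×C + 2×D + 1×E: weight 39, value 208
- 2×A + 2×C + 2×D + 1×E: weight 34, value 202
Best: $225.

$225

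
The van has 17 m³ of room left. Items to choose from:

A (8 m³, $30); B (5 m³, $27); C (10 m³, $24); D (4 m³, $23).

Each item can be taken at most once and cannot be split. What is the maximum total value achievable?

Check high-value combinations within 17 m³:
- A+B+D: volume 8+5+4=17, value 30+27+23=80
- A+B: volume 8+5=13, value 30+27=57
- A+D: volume 8+4=12, value 30+23=53
- B+C: volume 5+10=15, value 27+24=51
Best: $80.

$80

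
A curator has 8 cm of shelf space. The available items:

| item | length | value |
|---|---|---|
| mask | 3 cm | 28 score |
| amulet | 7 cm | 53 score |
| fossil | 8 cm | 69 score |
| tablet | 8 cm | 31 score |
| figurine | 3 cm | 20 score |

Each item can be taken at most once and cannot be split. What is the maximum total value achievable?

69 score

Check high-value combinations within 8 cm:
- fossil: length 8, value 69
- amulet: length 7, value 53
- mask+figurine: length 3+3=6, value 28+20=48
Best: 69 score.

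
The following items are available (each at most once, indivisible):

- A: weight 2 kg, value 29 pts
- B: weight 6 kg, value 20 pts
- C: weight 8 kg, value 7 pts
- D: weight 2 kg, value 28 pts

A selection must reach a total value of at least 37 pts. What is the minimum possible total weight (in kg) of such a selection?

4

Subsets with value ≥ 37, sorted by total weight:
- A+D: weight 4, value 57
- A+B: weight 8, value 49
Minimum weight: 4 kg.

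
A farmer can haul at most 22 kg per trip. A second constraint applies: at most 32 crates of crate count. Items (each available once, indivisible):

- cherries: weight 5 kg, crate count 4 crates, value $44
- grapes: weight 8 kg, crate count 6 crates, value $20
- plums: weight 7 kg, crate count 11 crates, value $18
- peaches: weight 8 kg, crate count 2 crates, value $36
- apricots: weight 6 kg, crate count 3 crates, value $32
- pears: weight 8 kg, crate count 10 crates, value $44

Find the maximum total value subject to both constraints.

Feasible sets respecting both limits:
- cherries+peaches+pears: weight 21, crate count 16, value 124
- cherries+apricots+pears: weight 19, crate count 17, value 120
- cherries+peaches+apricots: weight 19, crate count 9, value 112
Best: $124.

$124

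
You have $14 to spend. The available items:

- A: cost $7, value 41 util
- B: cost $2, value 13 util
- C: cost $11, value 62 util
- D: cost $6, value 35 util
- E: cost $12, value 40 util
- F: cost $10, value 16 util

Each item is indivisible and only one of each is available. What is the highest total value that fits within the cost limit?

Check high-value combinations within $14:
- A+D: cost 7+6=13, value 41+35=76
- B+C: cost 2+11=13, value 13+62=75
- C: cost 11, value 62
- A+B: cost 7+2=9, value 41+13=54
- B+E: cost 2+12=14, value 13+40=53
Best: 76 util.

76 util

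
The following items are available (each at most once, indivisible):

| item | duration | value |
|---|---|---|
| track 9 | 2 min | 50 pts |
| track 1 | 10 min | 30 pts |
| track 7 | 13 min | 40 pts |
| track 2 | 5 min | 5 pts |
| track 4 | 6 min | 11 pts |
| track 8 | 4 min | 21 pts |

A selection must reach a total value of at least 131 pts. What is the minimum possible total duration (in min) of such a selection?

Subsets with value ≥ 131, sorted by total duration:
- track 9+track 1+track 7+track 8: duration 29, value 141
- track 9+track 1+track 7+track 4: duration 31, value 131
Minimum duration: 29 min.

29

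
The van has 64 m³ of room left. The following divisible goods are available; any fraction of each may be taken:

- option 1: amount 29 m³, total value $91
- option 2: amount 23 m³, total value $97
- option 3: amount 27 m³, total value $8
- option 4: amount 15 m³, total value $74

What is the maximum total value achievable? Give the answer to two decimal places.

Take in order of value per unit:
- option 4 (74/15 per unit): all 15 → value 74, running total 74.00
- option 2 (97/23 per unit): all 23 → value 97, running total 171.00
- option 1 (91/29 per unit): 26 of 29 → value 26×91/29 = 81.5862, running total 252.59
Total 252.59.

252.59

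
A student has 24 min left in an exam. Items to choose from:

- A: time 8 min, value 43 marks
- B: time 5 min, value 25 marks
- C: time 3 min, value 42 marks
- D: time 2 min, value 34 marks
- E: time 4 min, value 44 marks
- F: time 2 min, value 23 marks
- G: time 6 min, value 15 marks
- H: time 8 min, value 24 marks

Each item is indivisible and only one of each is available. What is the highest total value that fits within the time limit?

Check high-value combinations within 24 min:
- A+B+C+D+E+F: time 8+5+3+2+4+2=24, value 43+25+42+34+44+23=211
- B+C+D+E+F+H: time 5+3+2+4+2+8=24, value 25+42+34+44+23+24=192
- A+B+C+D+E: time 8+5+3+2+4=22, value 43+25+42+34+44=188
- A+C+D+E+F: time 8+3+2+4+2=19, value 43+42+34+44+23=186
- B+C+D+E+F+G: time 5+3+2+4+2+6=22, value 25+42+34+44+23+15=183
Best: 211 marks.

211 marks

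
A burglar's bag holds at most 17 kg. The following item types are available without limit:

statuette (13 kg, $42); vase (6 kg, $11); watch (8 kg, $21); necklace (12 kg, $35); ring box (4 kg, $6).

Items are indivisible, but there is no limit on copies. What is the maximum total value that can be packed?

$48

Best value-per-unit is statuette at 42/13; filling with it alone gives 1×42 = 42.
Optimal mix: 1×statuette + 1×ring box → weight 17, value 48.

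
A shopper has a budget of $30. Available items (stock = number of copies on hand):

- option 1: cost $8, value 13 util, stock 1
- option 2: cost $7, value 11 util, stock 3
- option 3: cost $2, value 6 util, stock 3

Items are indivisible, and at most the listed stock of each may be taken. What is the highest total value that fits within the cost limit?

Best selections within cost 30 and stock limits:
- 1×option 1 + 2×option 2 + 3×option 3: cost 28, value 53
- 3×option 2 + 3×option 3: cost 27, value 51
- 1×option 1 + 2×option 2 + 2×option 3: cost 26, value 47
Best: 53 util.

53 util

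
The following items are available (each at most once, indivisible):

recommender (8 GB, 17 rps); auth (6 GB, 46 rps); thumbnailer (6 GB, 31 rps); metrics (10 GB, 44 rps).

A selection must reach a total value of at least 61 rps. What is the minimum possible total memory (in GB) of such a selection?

12

Subsets with value ≥ 61, sorted by total memory:
- auth+thumbnailer: memory 12, value 77
- recommender+auth: memory 14, value 63
Minimum memory: 12 GB.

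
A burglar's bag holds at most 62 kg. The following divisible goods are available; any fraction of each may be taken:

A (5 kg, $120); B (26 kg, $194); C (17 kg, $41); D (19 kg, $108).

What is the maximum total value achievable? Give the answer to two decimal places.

450.94

Take in order of value per unit:
- A (120/5 per unit): all 5 → value 120, running total 120.00
- B (194/26 per unit): all 26 → value 194, running total 314.00
- D (108/19 per unit): all 19 → value 108, running total 422.00
- C (41/17 per unit): 12 of 17 → value 12×41/17 = 28.9412, running total 450.94
Total 450.94.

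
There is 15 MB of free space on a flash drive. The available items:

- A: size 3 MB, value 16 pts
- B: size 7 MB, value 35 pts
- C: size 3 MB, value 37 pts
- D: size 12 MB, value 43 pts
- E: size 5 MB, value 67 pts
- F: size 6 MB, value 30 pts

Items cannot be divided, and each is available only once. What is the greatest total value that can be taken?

Check high-value combinations within 15 MB:
- B+C+E: size 7+3+5=15, value 35+37+67=139
- C+E+F: size 3+5+6=14, value 37+67+30=134
- A+C+E: size 3+3+5=11, value 16+37+67=120
Best: 139 pts.

139 pts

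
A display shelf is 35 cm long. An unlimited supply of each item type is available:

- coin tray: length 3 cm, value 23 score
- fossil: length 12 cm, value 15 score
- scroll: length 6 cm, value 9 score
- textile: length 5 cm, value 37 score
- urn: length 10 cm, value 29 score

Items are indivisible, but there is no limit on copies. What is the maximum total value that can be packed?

Best value-per-unit is coin tray at 23/3; filling with it alone gives 11×23 = 253.
Optimal mix: 10×coin tray + 1×textile → length 35, value 267.

267 score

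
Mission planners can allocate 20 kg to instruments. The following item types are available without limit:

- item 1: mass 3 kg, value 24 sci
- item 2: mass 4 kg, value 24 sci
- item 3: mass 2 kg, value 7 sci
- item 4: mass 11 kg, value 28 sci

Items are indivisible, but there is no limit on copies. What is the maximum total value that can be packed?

Best value-per-unit is item 1 at 24/3; filling with it alone gives 6×24 = 144.
Optimal mix: 6×item 1 + 1×item 3 → mass 20, value 151.

151 sci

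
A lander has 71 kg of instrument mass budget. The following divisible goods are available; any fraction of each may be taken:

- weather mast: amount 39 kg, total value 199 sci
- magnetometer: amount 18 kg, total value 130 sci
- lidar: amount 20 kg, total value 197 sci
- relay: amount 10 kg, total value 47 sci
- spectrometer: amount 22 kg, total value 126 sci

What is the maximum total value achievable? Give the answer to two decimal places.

Take in order of value per unit:
- lidar (197/20 per unit): all 20 → value 197, running total 197.00
- magnetometer (130/18 per unit): all 18 → value 130, running total 327.00
- spectrometer (126/22 per unit): all 22 → value 126, running total 453.00
- weather mast (199/39 per unit): 11 of 39 → value 11×199/39 = 56.1282, running total 509.13
Total 509.13.

509.13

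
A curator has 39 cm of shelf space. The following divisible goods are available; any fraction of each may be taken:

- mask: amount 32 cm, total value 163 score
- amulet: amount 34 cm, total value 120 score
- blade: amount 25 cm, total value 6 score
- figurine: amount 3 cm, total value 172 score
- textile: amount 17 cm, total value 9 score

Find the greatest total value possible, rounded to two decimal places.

Take in order of value per unit:
- figurine (172/3 per unit): all 3 → value 172, running total 172.00
- mask (163/32 per unit): all 32 → value 163, running total 335.00
- amulet (120/34 per unit): 4 of 34 → value 4×120/34 = 14.1176, running total 349.12
Total 349.12.

349.12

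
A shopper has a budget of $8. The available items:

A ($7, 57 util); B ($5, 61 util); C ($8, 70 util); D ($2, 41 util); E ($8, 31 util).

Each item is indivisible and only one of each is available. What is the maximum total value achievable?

102 util

Check high-value combinations within $8:
- B+D: cost 5+2=7, value 61+41=102
- C: cost 8, value 70
- B: cost 5, value 61
Best: 102 util.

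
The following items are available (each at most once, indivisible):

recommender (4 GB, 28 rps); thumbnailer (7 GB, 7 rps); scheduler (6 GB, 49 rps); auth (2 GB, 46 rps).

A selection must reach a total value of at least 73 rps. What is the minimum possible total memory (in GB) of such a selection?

6

Subsets with value ≥ 73, sorted by total memory:
- recommender+auth: memory 6, value 74
- scheduler+auth: memory 8, value 95
- recommender+scheduler: memory 10, value 77
- recommender+scheduler+auth: memory 12, value 123
Minimum memory: 6 GB.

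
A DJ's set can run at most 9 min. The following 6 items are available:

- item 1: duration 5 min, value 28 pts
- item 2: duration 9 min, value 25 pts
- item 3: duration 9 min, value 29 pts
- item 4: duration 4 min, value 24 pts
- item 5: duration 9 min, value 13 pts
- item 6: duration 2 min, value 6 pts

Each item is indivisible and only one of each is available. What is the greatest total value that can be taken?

Check high-value combinations within 9 min:
- item 1+item 4: duration 5+4=9, value 28+24=52
- item 1+item 6: duration 5+2=7, value 28+6=34
- item 4+item 6: duration 4+2=6, value 24+6=30
Best: 52 pts.

52 pts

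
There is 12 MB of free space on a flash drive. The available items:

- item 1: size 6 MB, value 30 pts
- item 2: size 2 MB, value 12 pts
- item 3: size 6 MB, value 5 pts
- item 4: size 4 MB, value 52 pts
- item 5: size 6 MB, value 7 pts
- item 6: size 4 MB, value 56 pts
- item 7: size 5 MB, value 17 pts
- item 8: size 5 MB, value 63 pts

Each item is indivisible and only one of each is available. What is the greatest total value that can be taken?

131 pts

Check high-value combinations within 12 MB:
- item 2+item 6+item 8: size 2+4+5=11, value 12+56+63=131
- item 2+item 4+item 8: size 2+4+5=11, value 12+52+63=127
- item 2+item 4+item 6: size 2+4+4=10, value 12+52+56=120
- item 6+item 8: size 4+5=9, value 56+63=119
- item 4+item 8: size 4+5=9, value 52+63=115
Best: 131 pts.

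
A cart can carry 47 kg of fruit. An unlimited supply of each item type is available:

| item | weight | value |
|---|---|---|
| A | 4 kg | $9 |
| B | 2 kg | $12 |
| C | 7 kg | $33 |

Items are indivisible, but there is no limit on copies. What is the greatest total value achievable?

Best value-per-unit is B at 12/2, and filling with it alone uses weight 23×2=46. No mix of the others beats 23×12 = 276.

$276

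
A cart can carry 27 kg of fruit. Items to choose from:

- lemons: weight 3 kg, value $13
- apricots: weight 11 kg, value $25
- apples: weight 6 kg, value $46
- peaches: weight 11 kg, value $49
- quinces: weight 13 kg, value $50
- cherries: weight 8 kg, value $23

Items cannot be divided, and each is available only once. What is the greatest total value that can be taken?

$119

Check high-value combinations within 27 kg:
- apples+quinces+cherries: weight 6+13+8=27, value 46+50+23=119
- apples+peaches+cherries: weight 6+11+8=25, value 46+49+23=118
- lemons+peaches+quinces: weight 3+11+13=27, value 13+49+50=112
- lemons+apples+quinces: weight 3+6+13=22, value 13+46+50=109
- lemons+apples+peaches: weight 3+6+11=20, value 13+46+49=108
Best: $119.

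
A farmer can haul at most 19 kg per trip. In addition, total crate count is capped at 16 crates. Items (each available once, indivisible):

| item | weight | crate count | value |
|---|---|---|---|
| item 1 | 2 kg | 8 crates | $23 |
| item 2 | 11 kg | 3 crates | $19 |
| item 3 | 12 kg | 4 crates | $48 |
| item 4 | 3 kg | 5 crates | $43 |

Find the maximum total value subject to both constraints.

Feasible sets respecting both limits:
- item 3+item 4: weight 15, crate count 9, value 91
- item 1+item 2+item 4: weight 16, crate count 16, value 85
- item 1+item 3: weight 14, crate count 12, value 71
- item 1+item 4: weight 5, crate count 13, value 66
Best: $91.

$91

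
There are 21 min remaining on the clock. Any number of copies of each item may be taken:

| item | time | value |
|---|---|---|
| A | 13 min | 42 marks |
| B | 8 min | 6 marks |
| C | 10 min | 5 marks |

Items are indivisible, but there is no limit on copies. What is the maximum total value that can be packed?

48 marks

Best value-per-unit is A at 42/13; filling with it alone gives 1×42 = 42.
Optimal mix: 1×A + 1×B → time 21, value 48.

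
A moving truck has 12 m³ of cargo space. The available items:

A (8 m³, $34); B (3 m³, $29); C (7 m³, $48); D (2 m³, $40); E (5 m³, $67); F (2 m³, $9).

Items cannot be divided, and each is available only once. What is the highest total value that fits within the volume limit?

$145

This is a 0/1 knapsack; check combinations near the capacity.
- B+D+E+F: volume 3+2+5+2=12, value 29+40+67+9=145
- B+D+E: volume 3+2+5=10, value 29+40+67=136
- B+C+D: volume 3+7+2=12, value 29+48+40=117
- D+E+F: volume 2+5+2=9, value 40+67+9=116
Best: $145.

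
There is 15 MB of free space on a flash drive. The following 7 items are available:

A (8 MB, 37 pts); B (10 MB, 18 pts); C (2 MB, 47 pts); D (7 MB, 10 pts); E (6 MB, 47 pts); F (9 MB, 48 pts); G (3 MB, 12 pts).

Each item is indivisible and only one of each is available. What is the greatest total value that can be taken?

107 pts

Check high-value combinations within 15 MB:
- C+F+G: size 2+9+3=14, value 47+48+12=107
- C+E+G: size 2+6+3=11, value 47+47+12=106
- C+D+E: size 2+7+6=15, value 47+10+47=104
- A+C+G: size 8+2+3=13, value 37+47+12=96
Best: 107 pts.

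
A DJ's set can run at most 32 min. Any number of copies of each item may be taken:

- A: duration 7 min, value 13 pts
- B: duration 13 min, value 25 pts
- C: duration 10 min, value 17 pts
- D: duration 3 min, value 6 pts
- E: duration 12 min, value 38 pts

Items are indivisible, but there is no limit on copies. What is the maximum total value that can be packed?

Best value-per-unit is E at 38/12; filling with it alone gives 2×38 = 76.
Optimal mix: 1×A + 2×E → duration 31, value 89.

89 pts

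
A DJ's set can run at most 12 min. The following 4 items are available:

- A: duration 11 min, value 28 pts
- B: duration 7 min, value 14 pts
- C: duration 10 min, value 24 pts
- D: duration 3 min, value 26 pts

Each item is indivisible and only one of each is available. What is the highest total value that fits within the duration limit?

40 pts

Check high-value combinations within 12 min:
- B+D: duration 7+3=10, value 14+26=40
- A: duration 11, value 28
- D: duration 3, value 26
- C: duration 10, value 24
- B: duration 7, value 14
Best: 40 pts.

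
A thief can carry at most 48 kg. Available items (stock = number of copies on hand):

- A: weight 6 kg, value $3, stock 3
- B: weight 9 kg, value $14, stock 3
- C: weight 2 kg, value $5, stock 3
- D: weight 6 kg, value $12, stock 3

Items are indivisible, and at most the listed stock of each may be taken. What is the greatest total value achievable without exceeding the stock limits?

$83

Best selections within weight 48 and stock limits:
- 3×B + 1×C + 3×D: weight 47, value 83
- 1×A + 2×B + 3×C + 3×D: weight 48, value 82
Best: $83.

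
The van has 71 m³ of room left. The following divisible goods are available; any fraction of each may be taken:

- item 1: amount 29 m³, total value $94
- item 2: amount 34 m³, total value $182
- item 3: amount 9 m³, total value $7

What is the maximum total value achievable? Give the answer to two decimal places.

Take in order of value per unit:
- item 2 (182/34 per unit): all 34 → value 182, running total 182.00
- item 1 (94/29 per unit): all 29 → value 94, running total 276.00
- item 3 (7/9 per unit): 8 of 9 → value 8×7/9 = 6.2222, running total 282.22
Total 282.22.

282.22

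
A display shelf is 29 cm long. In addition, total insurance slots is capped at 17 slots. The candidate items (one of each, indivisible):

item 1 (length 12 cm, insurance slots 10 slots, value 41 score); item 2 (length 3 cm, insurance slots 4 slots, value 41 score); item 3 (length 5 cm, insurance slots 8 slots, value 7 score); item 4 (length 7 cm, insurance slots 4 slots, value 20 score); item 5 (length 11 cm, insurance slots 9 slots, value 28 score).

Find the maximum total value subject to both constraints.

Feasible sets respecting both limits:
- item 2+item 4+item 5: length 21, insurance slots 17, value 89
- item 1+item 2: length 15, insurance slots 14, value 82
- item 2+item 5: length 14, insurance slots 13, value 69
Best: 89 score.

89 score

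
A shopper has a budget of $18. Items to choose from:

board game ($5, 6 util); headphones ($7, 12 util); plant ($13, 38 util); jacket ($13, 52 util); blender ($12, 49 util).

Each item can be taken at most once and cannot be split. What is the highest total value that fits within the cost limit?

58 util

Check high-value combinations within $18:
- board game+jacket: cost 5+13=18, value 6+52=58
- board game+blender: cost 5+12=17, value 6+49=55
- jacket: cost 13, value 52
- blender: cost 12, value 49
- board game+plant: cost 5+13=18, value 6+38=44
Best: 58 util.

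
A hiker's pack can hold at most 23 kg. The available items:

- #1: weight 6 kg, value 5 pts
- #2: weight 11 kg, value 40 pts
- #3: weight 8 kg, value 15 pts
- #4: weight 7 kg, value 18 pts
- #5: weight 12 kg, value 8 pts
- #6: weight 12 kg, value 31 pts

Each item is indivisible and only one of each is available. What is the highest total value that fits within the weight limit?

71 pts

Check high-value combinations within 23 kg:
- #2+#6: weight 11+12=23, value 40+31=71
- #2+#4: weight 11+7=18, value 40+18=58
- #2+#3: weight 11+8=19, value 40+15=55
- #4+#6: weight 7+12=19, value 18+31=49
Best: 71 pts.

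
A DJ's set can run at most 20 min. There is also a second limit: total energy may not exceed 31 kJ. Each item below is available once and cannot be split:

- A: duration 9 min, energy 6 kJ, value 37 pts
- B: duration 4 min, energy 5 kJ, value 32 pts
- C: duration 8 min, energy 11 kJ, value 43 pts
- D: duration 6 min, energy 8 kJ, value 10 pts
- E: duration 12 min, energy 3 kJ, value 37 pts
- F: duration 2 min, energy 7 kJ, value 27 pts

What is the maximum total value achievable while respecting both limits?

112 pts

Feasible sets respecting both limits:
- B+C+D+F: duration 20, energy 31, value 112
- A+C+F: duration 19, energy 24, value 107
- B+C+F: duration 14, energy 23, value 102
- A+B+F: duration 15, energy 18, value 96
Best: 112 pts.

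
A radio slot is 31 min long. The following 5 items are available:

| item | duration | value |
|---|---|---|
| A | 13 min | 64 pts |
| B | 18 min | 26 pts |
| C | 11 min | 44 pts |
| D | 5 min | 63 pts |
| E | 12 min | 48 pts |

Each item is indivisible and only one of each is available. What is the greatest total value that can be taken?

175 pts

Check high-value combinations within 31 min:
- A+D+E: duration 13+5+12=30, value 64+63+48=175
- A+C+D: duration 13+11+5=29, value 64+44+63=171
- C+D+E: duration 11+5+12=28, value 44+63+48=155
Best: 175 pts.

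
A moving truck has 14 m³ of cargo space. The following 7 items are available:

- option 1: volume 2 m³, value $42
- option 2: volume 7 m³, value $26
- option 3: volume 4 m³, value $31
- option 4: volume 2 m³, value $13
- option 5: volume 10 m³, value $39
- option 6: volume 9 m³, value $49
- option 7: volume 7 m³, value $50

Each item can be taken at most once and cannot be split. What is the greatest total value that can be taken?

$123

This is a 0/1 knapsack; check combinations near the capacity.
- option 1+option 3+option 7: volume 2+4+7=13, value 42+31+50=123
- option 1+option 4+option 7: volume 2+2+7=11, value 42+13+50=105
- option 1+option 4+option 6: volume 2+2+9=13, value 42+13+49=104
Best: $123.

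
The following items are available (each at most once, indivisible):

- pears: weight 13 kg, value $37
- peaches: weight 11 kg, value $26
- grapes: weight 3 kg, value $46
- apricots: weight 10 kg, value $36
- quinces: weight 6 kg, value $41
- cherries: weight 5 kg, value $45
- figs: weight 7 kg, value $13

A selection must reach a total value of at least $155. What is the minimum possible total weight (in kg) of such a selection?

24

Subsets with value ≥ 155, sorted by total weight:
- grapes+apricots+quinces+cherries: weight 24, value 168
- peaches+grapes+quinces+cherries: weight 25, value 158
- pears+grapes+quinces+cherries: weight 27, value 169
- grapes+apricots+quinces+cherries+figs: weight 31, value 181
Minimum weight: 24 kg.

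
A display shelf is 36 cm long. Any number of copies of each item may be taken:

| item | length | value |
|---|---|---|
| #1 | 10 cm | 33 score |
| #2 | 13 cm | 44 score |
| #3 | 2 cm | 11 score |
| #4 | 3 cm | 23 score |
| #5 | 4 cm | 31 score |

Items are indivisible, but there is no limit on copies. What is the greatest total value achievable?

279 score

Best value-per-unit is #5 at 31/4, and filling with it alone uses length 9×4=36. No mix of the others beats 9×31 = 279.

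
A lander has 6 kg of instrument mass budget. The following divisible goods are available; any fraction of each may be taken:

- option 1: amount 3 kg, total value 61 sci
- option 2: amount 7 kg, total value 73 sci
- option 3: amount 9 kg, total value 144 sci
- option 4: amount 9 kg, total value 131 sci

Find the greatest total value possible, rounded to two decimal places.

Take in order of value per unit:
- option 1 (61/3 per unit): all 3 → value 61, running total 61.00
- option 3 (144/9 per unit): 3 of 9 → value 3×144/9 = 48.0000, running total 109.00
Total 109.00.

109.00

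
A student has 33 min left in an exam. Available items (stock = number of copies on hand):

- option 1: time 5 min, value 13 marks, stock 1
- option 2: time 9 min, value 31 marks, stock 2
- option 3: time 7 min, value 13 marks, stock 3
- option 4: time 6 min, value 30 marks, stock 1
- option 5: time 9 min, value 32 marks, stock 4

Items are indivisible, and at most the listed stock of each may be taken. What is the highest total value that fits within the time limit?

126 marks

Top feasible selections:
- 1×option 4 + 3×option 5: time 33, value 126
- 1×option 2 + 1×option 4 + 2×option 5: time 33, value 125
- 2×option 2 + 1×option 4 + 1×option 5: time 33, value 124
Best: 126 marks.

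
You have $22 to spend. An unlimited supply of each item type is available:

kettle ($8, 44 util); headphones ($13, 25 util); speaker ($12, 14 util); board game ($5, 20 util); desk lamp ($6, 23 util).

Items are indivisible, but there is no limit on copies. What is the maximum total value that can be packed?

111 util

Best value-per-unit is kettle at 44/8; filling with it alone gives 2×44 = 88.
Optimal mix: 2×kettle + 1×desk lamp → cost 22, value 111.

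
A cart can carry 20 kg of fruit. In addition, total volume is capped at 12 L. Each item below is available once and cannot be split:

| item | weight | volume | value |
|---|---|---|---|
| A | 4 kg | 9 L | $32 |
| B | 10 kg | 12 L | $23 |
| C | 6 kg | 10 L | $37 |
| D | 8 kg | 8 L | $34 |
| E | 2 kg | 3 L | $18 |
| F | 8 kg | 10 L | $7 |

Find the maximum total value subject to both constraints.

$52

Feasible sets respecting both limits:
- D+E: weight 10, volume 11, value 52
- A+E: weight 6, volume 12, value 50
- C: weight 6, volume 10, value 37
- D: weight 8, volume 8, value 34
Best: $52.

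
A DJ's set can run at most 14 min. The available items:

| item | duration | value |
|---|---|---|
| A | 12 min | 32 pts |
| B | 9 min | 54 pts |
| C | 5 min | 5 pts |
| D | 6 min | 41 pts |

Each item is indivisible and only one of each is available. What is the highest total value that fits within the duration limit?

59 pts

Check high-value combinations within 14 min:
- B+C: duration 9+5=14, value 54+5=59
- B: duration 9, value 54
- C+D: duration 5+6=11, value 5+41=46
- D: duration 6, value 41
- A: duration 12, value 32
Best: 59 pts.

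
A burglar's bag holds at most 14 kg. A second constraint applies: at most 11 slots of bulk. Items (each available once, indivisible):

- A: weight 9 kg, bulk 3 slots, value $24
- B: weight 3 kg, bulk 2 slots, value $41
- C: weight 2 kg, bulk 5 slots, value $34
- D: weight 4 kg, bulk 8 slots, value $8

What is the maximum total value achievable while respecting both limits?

Feasible sets respecting both limits:
- A+B+C: weight 14, bulk 10, value 99
- B+C: weight 5, bulk 7, value 75
- A+B: weight 12, bulk 5, value 65
- A+C: weight 11, bulk 8, value 58
Best: $99.

$99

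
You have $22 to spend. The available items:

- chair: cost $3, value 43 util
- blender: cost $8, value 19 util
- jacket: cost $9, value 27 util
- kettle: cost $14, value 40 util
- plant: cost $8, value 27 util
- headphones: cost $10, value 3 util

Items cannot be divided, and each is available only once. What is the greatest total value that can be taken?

Check high-value combinations within $22:
- chair+jacket+plant: cost 3+9+8=20, value 43+27+27=97
- chair+blender+plant: cost 3+8+8=19, value 43+19+27=89
- chair+blender+jacket: cost 3+8+9=20, value 43+19+27=89
- chair+kettle: cost 3+14=17, value 43+40=83
Best: 97 util.

97 util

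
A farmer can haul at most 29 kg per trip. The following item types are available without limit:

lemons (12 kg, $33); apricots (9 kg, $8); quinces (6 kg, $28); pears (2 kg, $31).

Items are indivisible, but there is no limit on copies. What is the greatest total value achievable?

$434

Best value-per-unit is pears at 31/2, and filling with it alone uses weight 14×2=28. No mix of the others beats 14×31 = 434.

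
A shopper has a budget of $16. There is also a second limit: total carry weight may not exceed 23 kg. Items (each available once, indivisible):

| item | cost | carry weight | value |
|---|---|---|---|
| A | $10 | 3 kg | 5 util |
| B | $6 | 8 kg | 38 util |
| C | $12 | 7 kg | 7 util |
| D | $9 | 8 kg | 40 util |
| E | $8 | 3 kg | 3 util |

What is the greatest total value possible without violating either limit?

78 util

Feasible sets respecting both limits:
- B+D: cost 15, carry weight 16, value 78
- A+B: cost 16, carry weight 11, value 43
- B+E: cost 14, carry weight 11, value 41
- D: cost 9, carry weight 8, value 40
Best: 78 util.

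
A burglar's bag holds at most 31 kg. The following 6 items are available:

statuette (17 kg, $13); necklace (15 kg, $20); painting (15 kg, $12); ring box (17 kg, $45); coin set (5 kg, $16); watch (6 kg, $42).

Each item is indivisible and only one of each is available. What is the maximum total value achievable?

$103

Check high-value combinations within 31 kg:
- ring box+coin set+watch: weight 17+5+6=28, value 45+16+42=103
- ring box+watch: weight 17+6=23, value 45+42=87
- necklace+coin set+watch: weight 15+5+6=26, value 20+16+42=78
- statuette+coin set+watch: weight 17+5+6=28, value 13+16+42=71
- painting+coin set+watch: weight 15+5+6=26, value 12+16+42=70
Best: $103.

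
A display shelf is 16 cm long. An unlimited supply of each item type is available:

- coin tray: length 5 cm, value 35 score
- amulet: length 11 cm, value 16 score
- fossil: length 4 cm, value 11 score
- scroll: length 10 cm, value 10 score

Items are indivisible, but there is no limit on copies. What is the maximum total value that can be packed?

Best value-per-unit is coin tray at 35/5, and filling with it alone uses length 3×5=15. No mix of the others beats 3×35 = 105.

105 score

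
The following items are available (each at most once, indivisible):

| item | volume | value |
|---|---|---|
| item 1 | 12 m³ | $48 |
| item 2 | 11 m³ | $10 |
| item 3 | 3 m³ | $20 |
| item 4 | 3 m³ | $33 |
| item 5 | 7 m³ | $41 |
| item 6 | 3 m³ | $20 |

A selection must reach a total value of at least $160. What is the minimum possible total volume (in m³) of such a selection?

28

Subsets with value ≥ 160, sorted by total volume:
- item 1+item 3+item 4+item 5+item 6: volume 28, value 162
- item 1+item 2+item 3+item 4+item 5+item 6: volume 39, value 172
Minimum volume: 28 m³.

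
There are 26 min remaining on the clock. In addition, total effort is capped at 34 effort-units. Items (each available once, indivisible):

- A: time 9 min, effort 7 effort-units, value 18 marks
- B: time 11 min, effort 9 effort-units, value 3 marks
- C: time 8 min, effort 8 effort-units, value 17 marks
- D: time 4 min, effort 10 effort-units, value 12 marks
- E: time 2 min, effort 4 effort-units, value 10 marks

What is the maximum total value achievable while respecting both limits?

57 marks

Feasible sets respecting both limits:
- A+C+D+E: time 23, effort 29, value 57
- A+C+D: time 21, effort 25, value 47
- A+C+E: time 19, effort 19, value 45
Best: 57 marks.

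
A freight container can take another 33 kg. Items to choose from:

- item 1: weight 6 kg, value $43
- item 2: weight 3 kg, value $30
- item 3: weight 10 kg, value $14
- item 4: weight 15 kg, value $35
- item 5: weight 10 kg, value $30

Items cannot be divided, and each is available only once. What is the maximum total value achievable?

Check high-value combinations within 33 kg:
- item 1+item 2+item 3+item 5: weight 6+3+10+10=29, value 43+30+14+30=117
- item 1+item 2+item 4: weight 6+3+15=24, value 43+30+35=108
- item 1+item 4+item 5: weight 6+15+10=31, value 43+35+30=108
- item 1+item 2+item 5: weight 6+3+10=19, value 43+30+30=103
Best: $117.

$117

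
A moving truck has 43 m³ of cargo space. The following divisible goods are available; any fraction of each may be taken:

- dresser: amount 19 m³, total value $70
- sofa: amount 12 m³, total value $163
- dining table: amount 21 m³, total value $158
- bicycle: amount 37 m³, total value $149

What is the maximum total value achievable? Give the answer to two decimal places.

Take in order of value per unit:
- sofa (163/12 per unit): all 12 → value 163, running total 163.00
- dining table (158/21 per unit): all 21 → value 158, running total 321.00
- bicycle (149/37 per unit): 10 of 37 → value 10×149/37 = 40.2703, running total 361.27
Total 361.27.

361.27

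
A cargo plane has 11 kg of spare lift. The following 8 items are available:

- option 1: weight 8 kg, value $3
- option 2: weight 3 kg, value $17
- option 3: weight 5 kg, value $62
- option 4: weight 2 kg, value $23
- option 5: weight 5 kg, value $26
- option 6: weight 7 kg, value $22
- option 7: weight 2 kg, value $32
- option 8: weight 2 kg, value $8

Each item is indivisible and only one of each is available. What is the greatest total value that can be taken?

$125

Check high-value combinations within 11 kg:
- option 3+option 4+option 7+option 8: weight 5+2+2+2=11, value 62+23+32+8=125
- option 3+option 4+option 7: weight 5+2+2=9, value 62+23+32=117
- option 2+option 3+option 7: weight 3+5+2=10, value 17+62+32=111
Best: $125.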